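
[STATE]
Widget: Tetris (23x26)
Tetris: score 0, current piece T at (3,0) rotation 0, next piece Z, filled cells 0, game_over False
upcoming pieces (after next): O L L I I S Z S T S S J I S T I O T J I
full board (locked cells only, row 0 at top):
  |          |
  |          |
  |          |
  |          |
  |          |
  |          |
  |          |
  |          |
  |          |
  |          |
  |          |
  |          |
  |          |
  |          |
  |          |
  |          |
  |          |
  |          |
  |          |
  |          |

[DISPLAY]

    ▒     │Next:       
   ▒▒▒    │▓▓          
          │ ▓▓         
          │            
          │            
          │            
          │Score:      
          │0           
          │            
          │            
          │            
          │            
          │            
          │            
          │            
          │            
          │            
          │            
          │            
          │            
          │            
          │            
          │            
          │            
          │            
          │            


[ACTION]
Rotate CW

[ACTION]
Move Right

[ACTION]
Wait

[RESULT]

          │Next:       
    ▒     │▓▓          
    ▒▒    │ ▓▓         
    ▒     │            
          │            
          │            
          │Score:      
          │0           
          │            
          │            
          │            
          │            
          │            
          │            
          │            
          │            
          │            
          │            
          │            
          │            
          │            
          │            
          │            
          │            
          │            
          │            


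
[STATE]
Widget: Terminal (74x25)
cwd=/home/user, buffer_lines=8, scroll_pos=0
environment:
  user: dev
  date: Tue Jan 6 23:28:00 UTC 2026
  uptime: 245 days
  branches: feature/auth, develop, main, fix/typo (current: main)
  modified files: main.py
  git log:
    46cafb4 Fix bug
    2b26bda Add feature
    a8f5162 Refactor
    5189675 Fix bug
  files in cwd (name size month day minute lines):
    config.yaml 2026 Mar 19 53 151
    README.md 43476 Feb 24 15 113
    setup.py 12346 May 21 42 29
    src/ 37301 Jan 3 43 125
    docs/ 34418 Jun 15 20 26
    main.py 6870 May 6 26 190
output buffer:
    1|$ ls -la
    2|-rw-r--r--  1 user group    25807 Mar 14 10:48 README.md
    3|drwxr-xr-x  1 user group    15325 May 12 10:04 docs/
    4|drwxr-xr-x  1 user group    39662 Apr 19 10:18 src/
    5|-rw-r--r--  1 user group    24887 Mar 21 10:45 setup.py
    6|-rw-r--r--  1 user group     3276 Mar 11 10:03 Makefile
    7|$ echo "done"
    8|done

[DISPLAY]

$ ls -la                                                                  
-rw-r--r--  1 user group    25807 Mar 14 10:48 README.md                  
drwxr-xr-x  1 user group    15325 May 12 10:04 docs/                      
drwxr-xr-x  1 user group    39662 Apr 19 10:18 src/                       
-rw-r--r--  1 user group    24887 Mar 21 10:45 setup.py                   
-rw-r--r--  1 user group     3276 Mar 11 10:03 Makefile                   
$ echo "done"                                                             
done                                                                      
$ █                                                                       
                                                                          
                                                                          
                                                                          
                                                                          
                                                                          
                                                                          
                                                                          
                                                                          
                                                                          
                                                                          
                                                                          
                                                                          
                                                                          
                                                                          
                                                                          
                                                                          


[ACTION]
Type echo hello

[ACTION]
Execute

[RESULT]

$ ls -la                                                                  
-rw-r--r--  1 user group    25807 Mar 14 10:48 README.md                  
drwxr-xr-x  1 user group    15325 May 12 10:04 docs/                      
drwxr-xr-x  1 user group    39662 Apr 19 10:18 src/                       
-rw-r--r--  1 user group    24887 Mar 21 10:45 setup.py                   
-rw-r--r--  1 user group     3276 Mar 11 10:03 Makefile                   
$ echo "done"                                                             
done                                                                      
$ echo hello                                                              
hello                                                                     
$ █                                                                       
                                                                          
                                                                          
                                                                          
                                                                          
                                                                          
                                                                          
                                                                          
                                                                          
                                                                          
                                                                          
                                                                          
                                                                          
                                                                          
                                                                          


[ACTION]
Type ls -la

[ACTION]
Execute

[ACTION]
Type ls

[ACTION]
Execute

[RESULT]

$ ls -la                                                                  
-rw-r--r--  1 user group    25807 Mar 14 10:48 README.md                  
drwxr-xr-x  1 user group    15325 May 12 10:04 docs/                      
drwxr-xr-x  1 user group    39662 Apr 19 10:18 src/                       
-rw-r--r--  1 user group    24887 Mar 21 10:45 setup.py                   
-rw-r--r--  1 user group     3276 Mar 11 10:03 Makefile                   
$ echo "done"                                                             
done                                                                      
$ echo hello                                                              
hello                                                                     
$ ls -la                                                                  
-rw-r--r--  1 dev group     2026 Mar 19 10:53 config.yaml                 
-rw-r--r--  1 dev group    43476 Feb 24 10:15 README.md                   
-rw-r--r--  1 dev group    12346 May 21 10:42 setup.py                    
drwxr-xr-x  1 dev group    37301 Jan  3 10:43 src/                        
drwxr-xr-x  1 dev group    34418 Jun 15 10:20 docs/                       
-rw-r--r--  1 dev group     6870 May  6 10:26 main.py                     
$ ls                                                                      
config.yaml  README.md  setup.py  src/  docs/  main.py                    
$ █                                                                       
                                                                          
                                                                          
                                                                          
                                                                          
                                                                          


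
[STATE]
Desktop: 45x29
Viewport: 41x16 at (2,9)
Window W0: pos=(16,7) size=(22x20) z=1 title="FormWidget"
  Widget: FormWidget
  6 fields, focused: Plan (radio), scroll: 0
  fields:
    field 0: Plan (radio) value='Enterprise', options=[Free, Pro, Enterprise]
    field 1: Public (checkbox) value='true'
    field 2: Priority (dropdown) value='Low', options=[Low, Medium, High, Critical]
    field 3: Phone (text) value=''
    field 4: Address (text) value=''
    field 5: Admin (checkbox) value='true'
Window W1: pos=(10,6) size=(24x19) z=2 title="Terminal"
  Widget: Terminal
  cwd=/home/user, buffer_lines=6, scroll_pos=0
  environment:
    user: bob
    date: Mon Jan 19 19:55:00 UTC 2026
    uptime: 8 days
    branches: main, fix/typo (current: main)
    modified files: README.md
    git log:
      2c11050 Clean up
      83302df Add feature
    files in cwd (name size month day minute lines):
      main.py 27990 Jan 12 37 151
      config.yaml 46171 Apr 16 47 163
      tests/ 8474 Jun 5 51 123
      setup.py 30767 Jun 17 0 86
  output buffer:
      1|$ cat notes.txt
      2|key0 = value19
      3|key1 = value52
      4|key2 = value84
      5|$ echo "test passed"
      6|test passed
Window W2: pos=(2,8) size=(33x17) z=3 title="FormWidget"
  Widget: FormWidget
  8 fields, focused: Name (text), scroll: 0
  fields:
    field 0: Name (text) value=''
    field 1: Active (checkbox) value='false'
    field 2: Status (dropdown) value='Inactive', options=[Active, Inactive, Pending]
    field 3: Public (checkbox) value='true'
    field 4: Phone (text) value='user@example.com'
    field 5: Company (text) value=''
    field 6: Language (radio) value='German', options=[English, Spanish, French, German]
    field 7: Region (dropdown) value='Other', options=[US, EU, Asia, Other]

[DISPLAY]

┃ FormWidget                    ┃──┨     
┠───────────────────────────────┨Fr┃     
┃> Name:       [               ]┃  ┃     
┃  Active:     [ ]              ┃▼]┃     
┃  Status:     [Inactive      ▼]┃ ]┃     
┃  Public:     [x]              ┃ ]┃     
┃  Phone:      [user@example.co]┃  ┃     
┃  Company:    [               ]┃  ┃     
┃  Language:   ( ) English  ( ) ┃  ┃     
┃  Region:     [Other         ▼]┃  ┃     
┃                               ┃  ┃     
┃                               ┃  ┃     
┃                               ┃  ┃     
┃                               ┃  ┃     
┃                               ┃  ┃     
┗━━━━━━━━━━━━━━━━━━━━━━━━━━━━━━━┛  ┃     


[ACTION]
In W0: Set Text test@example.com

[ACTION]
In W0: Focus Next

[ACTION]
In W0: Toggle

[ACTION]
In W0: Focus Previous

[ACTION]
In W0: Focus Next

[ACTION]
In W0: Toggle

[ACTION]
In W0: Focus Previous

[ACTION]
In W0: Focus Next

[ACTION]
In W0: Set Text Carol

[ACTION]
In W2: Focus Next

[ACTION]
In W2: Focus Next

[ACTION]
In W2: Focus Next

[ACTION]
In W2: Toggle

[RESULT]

┃ FormWidget                    ┃──┨     
┠───────────────────────────────┨Fr┃     
┃  Name:       [               ]┃  ┃     
┃  Active:     [ ]              ┃▼]┃     
┃  Status:     [Inactive      ▼]┃ ]┃     
┃> Public:     [ ]              ┃ ]┃     
┃  Phone:      [user@example.co]┃  ┃     
┃  Company:    [               ]┃  ┃     
┃  Language:   ( ) English  ( ) ┃  ┃     
┃  Region:     [Other         ▼]┃  ┃     
┃                               ┃  ┃     
┃                               ┃  ┃     
┃                               ┃  ┃     
┃                               ┃  ┃     
┃                               ┃  ┃     
┗━━━━━━━━━━━━━━━━━━━━━━━━━━━━━━━┛  ┃     


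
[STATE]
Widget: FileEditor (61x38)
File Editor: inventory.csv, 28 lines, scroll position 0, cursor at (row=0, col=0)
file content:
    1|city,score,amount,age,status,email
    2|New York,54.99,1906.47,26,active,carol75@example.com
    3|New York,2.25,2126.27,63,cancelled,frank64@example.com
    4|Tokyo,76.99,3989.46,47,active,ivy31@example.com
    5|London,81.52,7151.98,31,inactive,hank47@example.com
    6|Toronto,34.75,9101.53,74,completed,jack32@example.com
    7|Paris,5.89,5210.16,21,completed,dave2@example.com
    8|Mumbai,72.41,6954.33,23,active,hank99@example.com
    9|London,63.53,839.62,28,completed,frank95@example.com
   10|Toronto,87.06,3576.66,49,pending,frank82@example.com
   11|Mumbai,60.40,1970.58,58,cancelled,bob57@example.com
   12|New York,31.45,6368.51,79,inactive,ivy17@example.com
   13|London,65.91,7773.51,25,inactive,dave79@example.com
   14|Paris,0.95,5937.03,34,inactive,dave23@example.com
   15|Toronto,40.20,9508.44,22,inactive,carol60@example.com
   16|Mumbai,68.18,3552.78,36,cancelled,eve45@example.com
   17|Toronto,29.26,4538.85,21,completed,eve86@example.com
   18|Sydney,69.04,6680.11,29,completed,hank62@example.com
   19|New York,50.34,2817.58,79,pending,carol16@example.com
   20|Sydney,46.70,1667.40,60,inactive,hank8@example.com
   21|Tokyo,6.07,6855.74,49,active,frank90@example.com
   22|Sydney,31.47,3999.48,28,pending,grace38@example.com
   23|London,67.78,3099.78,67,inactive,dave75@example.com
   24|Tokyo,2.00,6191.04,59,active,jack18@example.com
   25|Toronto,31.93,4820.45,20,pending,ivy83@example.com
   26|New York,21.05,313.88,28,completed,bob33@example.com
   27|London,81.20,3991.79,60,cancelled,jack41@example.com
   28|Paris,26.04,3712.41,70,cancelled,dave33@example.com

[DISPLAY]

█ity,score,amount,age,status,email                          ▲
New York,54.99,1906.47,26,active,carol75@example.com        █
New York,2.25,2126.27,63,cancelled,frank64@example.com      ░
Tokyo,76.99,3989.46,47,active,ivy31@example.com             ░
London,81.52,7151.98,31,inactive,hank47@example.com         ░
Toronto,34.75,9101.53,74,completed,jack32@example.com       ░
Paris,5.89,5210.16,21,completed,dave2@example.com           ░
Mumbai,72.41,6954.33,23,active,hank99@example.com           ░
London,63.53,839.62,28,completed,frank95@example.com        ░
Toronto,87.06,3576.66,49,pending,frank82@example.com        ░
Mumbai,60.40,1970.58,58,cancelled,bob57@example.com         ░
New York,31.45,6368.51,79,inactive,ivy17@example.com        ░
London,65.91,7773.51,25,inactive,dave79@example.com         ░
Paris,0.95,5937.03,34,inactive,dave23@example.com           ░
Toronto,40.20,9508.44,22,inactive,carol60@example.com       ░
Mumbai,68.18,3552.78,36,cancelled,eve45@example.com         ░
Toronto,29.26,4538.85,21,completed,eve86@example.com        ░
Sydney,69.04,6680.11,29,completed,hank62@example.com        ░
New York,50.34,2817.58,79,pending,carol16@example.com       ░
Sydney,46.70,1667.40,60,inactive,hank8@example.com          ░
Tokyo,6.07,6855.74,49,active,frank90@example.com            ░
Sydney,31.47,3999.48,28,pending,grace38@example.com         ░
London,67.78,3099.78,67,inactive,dave75@example.com         ░
Tokyo,2.00,6191.04,59,active,jack18@example.com             ░
Toronto,31.93,4820.45,20,pending,ivy83@example.com          ░
New York,21.05,313.88,28,completed,bob33@example.com        ░
London,81.20,3991.79,60,cancelled,jack41@example.com        ░
Paris,26.04,3712.41,70,cancelled,dave33@example.com         ░
                                                            ░
                                                            ░
                                                            ░
                                                            ░
                                                            ░
                                                            ░
                                                            ░
                                                            ░
                                                            ░
                                                            ▼


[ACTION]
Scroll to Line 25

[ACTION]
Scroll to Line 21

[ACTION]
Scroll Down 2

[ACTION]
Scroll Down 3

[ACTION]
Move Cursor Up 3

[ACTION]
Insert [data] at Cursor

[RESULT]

data█ity,score,amount,age,status,email                      ▲
New York,54.99,1906.47,26,active,carol75@example.com        █
New York,2.25,2126.27,63,cancelled,frank64@example.com      ░
Tokyo,76.99,3989.46,47,active,ivy31@example.com             ░
London,81.52,7151.98,31,inactive,hank47@example.com         ░
Toronto,34.75,9101.53,74,completed,jack32@example.com       ░
Paris,5.89,5210.16,21,completed,dave2@example.com           ░
Mumbai,72.41,6954.33,23,active,hank99@example.com           ░
London,63.53,839.62,28,completed,frank95@example.com        ░
Toronto,87.06,3576.66,49,pending,frank82@example.com        ░
Mumbai,60.40,1970.58,58,cancelled,bob57@example.com         ░
New York,31.45,6368.51,79,inactive,ivy17@example.com        ░
London,65.91,7773.51,25,inactive,dave79@example.com         ░
Paris,0.95,5937.03,34,inactive,dave23@example.com           ░
Toronto,40.20,9508.44,22,inactive,carol60@example.com       ░
Mumbai,68.18,3552.78,36,cancelled,eve45@example.com         ░
Toronto,29.26,4538.85,21,completed,eve86@example.com        ░
Sydney,69.04,6680.11,29,completed,hank62@example.com        ░
New York,50.34,2817.58,79,pending,carol16@example.com       ░
Sydney,46.70,1667.40,60,inactive,hank8@example.com          ░
Tokyo,6.07,6855.74,49,active,frank90@example.com            ░
Sydney,31.47,3999.48,28,pending,grace38@example.com         ░
London,67.78,3099.78,67,inactive,dave75@example.com         ░
Tokyo,2.00,6191.04,59,active,jack18@example.com             ░
Toronto,31.93,4820.45,20,pending,ivy83@example.com          ░
New York,21.05,313.88,28,completed,bob33@example.com        ░
London,81.20,3991.79,60,cancelled,jack41@example.com        ░
Paris,26.04,3712.41,70,cancelled,dave33@example.com         ░
                                                            ░
                                                            ░
                                                            ░
                                                            ░
                                                            ░
                                                            ░
                                                            ░
                                                            ░
                                                            ░
                                                            ▼


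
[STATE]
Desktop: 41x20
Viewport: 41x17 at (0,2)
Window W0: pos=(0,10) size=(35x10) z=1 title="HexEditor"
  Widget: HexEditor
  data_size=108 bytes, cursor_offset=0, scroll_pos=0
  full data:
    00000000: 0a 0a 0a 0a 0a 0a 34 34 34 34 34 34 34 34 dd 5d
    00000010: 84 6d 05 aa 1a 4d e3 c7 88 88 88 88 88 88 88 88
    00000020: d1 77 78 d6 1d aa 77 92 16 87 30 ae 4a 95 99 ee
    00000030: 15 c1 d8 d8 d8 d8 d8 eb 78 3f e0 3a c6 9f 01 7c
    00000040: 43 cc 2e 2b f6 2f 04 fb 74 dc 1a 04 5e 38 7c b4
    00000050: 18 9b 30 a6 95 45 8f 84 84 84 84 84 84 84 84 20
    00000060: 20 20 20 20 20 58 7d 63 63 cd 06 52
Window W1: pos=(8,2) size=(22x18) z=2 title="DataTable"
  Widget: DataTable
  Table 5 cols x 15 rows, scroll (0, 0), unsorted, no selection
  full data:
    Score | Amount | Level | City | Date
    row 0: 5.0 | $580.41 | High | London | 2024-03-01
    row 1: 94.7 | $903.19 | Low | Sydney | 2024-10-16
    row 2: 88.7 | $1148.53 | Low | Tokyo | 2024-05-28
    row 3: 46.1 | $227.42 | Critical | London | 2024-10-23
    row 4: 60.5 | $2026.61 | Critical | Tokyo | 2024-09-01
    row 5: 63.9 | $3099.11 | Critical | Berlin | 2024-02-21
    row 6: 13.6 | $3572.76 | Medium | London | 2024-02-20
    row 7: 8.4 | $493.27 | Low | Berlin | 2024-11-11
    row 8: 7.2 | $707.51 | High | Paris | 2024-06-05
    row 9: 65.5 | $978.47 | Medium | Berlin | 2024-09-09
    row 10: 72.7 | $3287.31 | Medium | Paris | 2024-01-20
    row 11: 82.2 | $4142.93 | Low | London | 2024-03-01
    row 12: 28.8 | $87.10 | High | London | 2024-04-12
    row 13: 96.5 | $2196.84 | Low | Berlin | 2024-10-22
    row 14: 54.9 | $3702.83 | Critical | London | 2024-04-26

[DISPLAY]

        ┏━━━━━━━━━━━━━━━━━━━━┓           
        ┃ DataTable          ┃           
        ┠────────────────────┨           
        ┃Score│Amount  │Level┃           
        ┃─────┼────────┼─────┃           
        ┃5.0  │$580.41 │High ┃           
        ┃94.7 │$903.19 │Low  ┃           
        ┃88.7 │$1148.53│Low  ┃           
┏━━━━━━━┃46.1 │$227.42 │Criti┃━━━━┓      
┃ HexEdi┃60.5 │$2026.61│Criti┃    ┃      
┠───────┃63.9 │$3099.11│Criti┃────┨      
┃0000000┃13.6 │$3572.76│Mediu┃4 34┃      
┃0000001┃8.4  │$493.27 │Low  ┃3 c7┃      
┃0000002┃7.2  │$707.51 │High ┃7 92┃      
┃0000003┃65.5 │$978.47 │Mediu┃8 eb┃      
┃0000004┃72.7 │$3287.31│Mediu┃4 fb┃      
┃0000005┃82.2 │$4142.93│Low  ┃f 84┃      


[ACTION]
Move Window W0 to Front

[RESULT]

        ┏━━━━━━━━━━━━━━━━━━━━┓           
        ┃ DataTable          ┃           
        ┠────────────────────┨           
        ┃Score│Amount  │Level┃           
        ┃─────┼────────┼─────┃           
        ┃5.0  │$580.41 │High ┃           
        ┃94.7 │$903.19 │Low  ┃           
        ┃88.7 │$1148.53│Low  ┃           
┏━━━━━━━━━━━━━━━━━━━━━━━━━━━━━━━━━┓      
┃ HexEditor                       ┃      
┠─────────────────────────────────┨      
┃00000000  0A 0a 0a 0a 0a 0a 34 34┃      
┃00000010  84 6d 05 aa 1a 4d e3 c7┃      
┃00000020  d1 77 78 d6 1d aa 77 92┃      
┃00000030  15 c1 d8 d8 d8 d8 d8 eb┃      
┃00000040  43 cc 2e 2b f6 2f 04 fb┃      
┃00000050  18 9b 30 a6 95 45 8f 84┃      


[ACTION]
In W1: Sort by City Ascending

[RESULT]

        ┏━━━━━━━━━━━━━━━━━━━━┓           
        ┃ DataTable          ┃           
        ┠────────────────────┨           
        ┃Score│Amount  │Level┃           
        ┃─────┼────────┼─────┃           
        ┃63.9 │$3099.11│Criti┃           
        ┃8.4  │$493.27 │Low  ┃           
        ┃65.5 │$978.47 │Mediu┃           
┏━━━━━━━━━━━━━━━━━━━━━━━━━━━━━━━━━┓      
┃ HexEditor                       ┃      
┠─────────────────────────────────┨      
┃00000000  0A 0a 0a 0a 0a 0a 34 34┃      
┃00000010  84 6d 05 aa 1a 4d e3 c7┃      
┃00000020  d1 77 78 d6 1d aa 77 92┃      
┃00000030  15 c1 d8 d8 d8 d8 d8 eb┃      
┃00000040  43 cc 2e 2b f6 2f 04 fb┃      
┃00000050  18 9b 30 a6 95 45 8f 84┃      


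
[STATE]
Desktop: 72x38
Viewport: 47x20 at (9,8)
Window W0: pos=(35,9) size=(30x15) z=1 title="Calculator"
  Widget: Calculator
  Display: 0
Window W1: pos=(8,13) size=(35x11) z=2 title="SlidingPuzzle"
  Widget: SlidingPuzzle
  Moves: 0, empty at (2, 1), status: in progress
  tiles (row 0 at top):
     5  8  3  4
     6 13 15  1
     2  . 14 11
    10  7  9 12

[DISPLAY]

                                               
                          ┏━━━━━━━━━━━━━━━━━━━━
                          ┃ Calculator         
                          ┠────────────────────
                          ┃                    
━━━━━━━━━━━━━━━━━━━━━━━━━━━━━━━━━┓─┬───┬───┐   
 SlidingPuzzle                   ┃ │ 9 │ ÷ │   
─────────────────────────────────┨─┼───┼───┤   
┌────┬────┬────┬────┐            ┃ │ 6 │ × │   
│  5 │  8 │  3 │  4 │            ┃─┼───┼───┤   
├────┼────┼────┼────┤            ┃ │ 3 │ - │   
│  6 │ 13 │ 15 │  1 │            ┃─┼───┼───┤   
├────┼────┼────┼────┤            ┃ │ = │ + │   
│  2 │    │ 14 │ 11 │            ┃─┼───┼───┤   
├────┼────┼────┼────┤            ┃C│ MR│ M+│   
━━━━━━━━━━━━━━━━━━━━━━━━━━━━━━━━━┛━━━━━━━━━━━━━
                                               
                                               
                                               
                                               


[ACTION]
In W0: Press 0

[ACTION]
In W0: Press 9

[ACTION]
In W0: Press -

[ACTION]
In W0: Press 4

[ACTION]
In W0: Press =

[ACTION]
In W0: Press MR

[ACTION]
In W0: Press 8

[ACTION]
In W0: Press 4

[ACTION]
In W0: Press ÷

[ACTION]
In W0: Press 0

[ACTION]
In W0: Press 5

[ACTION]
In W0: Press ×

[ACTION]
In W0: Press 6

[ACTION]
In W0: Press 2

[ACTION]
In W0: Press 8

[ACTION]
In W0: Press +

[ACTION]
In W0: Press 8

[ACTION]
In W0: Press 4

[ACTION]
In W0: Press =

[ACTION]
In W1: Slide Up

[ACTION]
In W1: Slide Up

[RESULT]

                                               
                          ┏━━━━━━━━━━━━━━━━━━━━
                          ┃ Calculator         
                          ┠────────────────────
                          ┃                    
━━━━━━━━━━━━━━━━━━━━━━━━━━━━━━━━━┓─┬───┬───┐   
 SlidingPuzzle                   ┃ │ 9 │ ÷ │   
─────────────────────────────────┨─┼───┼───┤   
┌────┬────┬────┬────┐            ┃ │ 6 │ × │   
│  5 │  8 │  3 │  4 │            ┃─┼───┼───┤   
├────┼────┼────┼────┤            ┃ │ 3 │ - │   
│  6 │ 13 │ 15 │  1 │            ┃─┼───┼───┤   
├────┼────┼────┼────┤            ┃ │ = │ + │   
│  2 │  7 │ 14 │ 11 │            ┃─┼───┼───┤   
├────┼────┼────┼────┤            ┃C│ MR│ M+│   
━━━━━━━━━━━━━━━━━━━━━━━━━━━━━━━━━┛━━━━━━━━━━━━━
                                               
                                               
                                               
                                               


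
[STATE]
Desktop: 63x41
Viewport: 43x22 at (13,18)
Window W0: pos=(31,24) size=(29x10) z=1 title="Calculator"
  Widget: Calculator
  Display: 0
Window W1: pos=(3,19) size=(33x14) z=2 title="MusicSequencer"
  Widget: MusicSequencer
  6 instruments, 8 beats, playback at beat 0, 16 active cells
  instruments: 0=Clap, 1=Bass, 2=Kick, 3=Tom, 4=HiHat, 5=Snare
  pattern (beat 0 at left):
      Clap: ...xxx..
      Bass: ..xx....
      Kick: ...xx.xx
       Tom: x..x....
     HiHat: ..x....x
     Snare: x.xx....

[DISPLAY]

                                           
━━━━━━━━━━━━━━━━━━━━━━┓                    
uencer                ┃                    
──────────────────────┨                    
34567                 ┃                    
███··                 ┃                    
█····                 ┃━━━━━━━━━━━━━━━━━━━━
██·██                 ┃culator             
█····                 ┃────────────────────
····█                 ┃                    
█····                 ┃┬───┬───┬───┐       
                      ┃│ 8 │ 9 │ ÷ │       
                      ┃┼───┼───┼───┤       
                      ┃│ 5 │ 6 │ × │       
━━━━━━━━━━━━━━━━━━━━━━┛┴───┴───┴───┘       
                  ┗━━━━━━━━━━━━━━━━━━━━━━━━
                                           
                                           
                                           
                                           
                                           
                                           


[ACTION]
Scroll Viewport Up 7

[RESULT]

                                           
                                           
                                           
                                           
                                           
                                           
                                           
                                           
━━━━━━━━━━━━━━━━━━━━━━┓                    
uencer                ┃                    
──────────────────────┨                    
34567                 ┃                    
███··                 ┃                    
█····                 ┃━━━━━━━━━━━━━━━━━━━━
██·██                 ┃culator             
█····                 ┃────────────────────
····█                 ┃                    
█····                 ┃┬───┬───┬───┐       
                      ┃│ 8 │ 9 │ ÷ │       
                      ┃┼───┼───┼───┤       
                      ┃│ 5 │ 6 │ × │       
━━━━━━━━━━━━━━━━━━━━━━┛┴───┴───┴───┘       


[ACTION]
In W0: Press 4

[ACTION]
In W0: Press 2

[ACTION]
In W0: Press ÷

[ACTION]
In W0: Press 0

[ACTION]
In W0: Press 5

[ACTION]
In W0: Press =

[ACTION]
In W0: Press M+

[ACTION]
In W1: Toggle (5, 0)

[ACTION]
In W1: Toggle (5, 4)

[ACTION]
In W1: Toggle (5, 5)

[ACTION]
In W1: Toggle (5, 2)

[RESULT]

                                           
                                           
                                           
                                           
                                           
                                           
                                           
                                           
━━━━━━━━━━━━━━━━━━━━━━┓                    
uencer                ┃                    
──────────────────────┨                    
34567                 ┃                    
███··                 ┃                    
█····                 ┃━━━━━━━━━━━━━━━━━━━━
██·██                 ┃culator             
█····                 ┃────────────────────
····█                 ┃                    
███··                 ┃┬───┬───┬───┐       
                      ┃│ 8 │ 9 │ ÷ │       
                      ┃┼───┼───┼───┤       
                      ┃│ 5 │ 6 │ × │       
━━━━━━━━━━━━━━━━━━━━━━┛┴───┴───┴───┘       


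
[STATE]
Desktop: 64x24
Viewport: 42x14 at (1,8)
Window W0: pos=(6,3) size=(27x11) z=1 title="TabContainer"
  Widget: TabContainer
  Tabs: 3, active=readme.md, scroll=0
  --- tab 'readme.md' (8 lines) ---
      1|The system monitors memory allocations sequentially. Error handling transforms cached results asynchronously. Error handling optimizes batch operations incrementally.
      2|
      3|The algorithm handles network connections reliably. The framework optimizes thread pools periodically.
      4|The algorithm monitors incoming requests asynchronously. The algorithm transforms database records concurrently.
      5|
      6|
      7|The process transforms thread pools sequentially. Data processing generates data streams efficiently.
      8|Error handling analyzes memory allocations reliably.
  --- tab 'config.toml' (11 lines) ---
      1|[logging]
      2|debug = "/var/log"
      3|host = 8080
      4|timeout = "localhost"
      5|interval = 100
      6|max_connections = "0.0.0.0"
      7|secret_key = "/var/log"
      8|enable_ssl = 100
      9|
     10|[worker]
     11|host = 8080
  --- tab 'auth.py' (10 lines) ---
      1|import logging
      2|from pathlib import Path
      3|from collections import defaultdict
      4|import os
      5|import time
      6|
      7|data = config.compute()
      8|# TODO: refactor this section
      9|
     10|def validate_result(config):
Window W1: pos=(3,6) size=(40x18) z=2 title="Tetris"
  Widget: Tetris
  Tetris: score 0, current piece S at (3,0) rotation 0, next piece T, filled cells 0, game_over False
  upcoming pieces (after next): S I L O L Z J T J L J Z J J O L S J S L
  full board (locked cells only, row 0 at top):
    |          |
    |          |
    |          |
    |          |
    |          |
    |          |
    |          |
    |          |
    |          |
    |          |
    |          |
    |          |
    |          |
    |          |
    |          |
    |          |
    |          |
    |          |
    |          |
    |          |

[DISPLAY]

  ┠──────────────────────────────────────┨
  ┃          │Next:                      ┃
  ┃          │ ▒                         ┃
  ┃          │▒▒▒                        ┃
  ┃          │                           ┃
  ┃          │                           ┃
  ┃          │                           ┃
  ┃          │Score:                     ┃
  ┃          │0                          ┃
  ┃          │                           ┃
  ┃          │                           ┃
  ┃          │                           ┃
  ┃          │                           ┃
  ┃          │                           ┃


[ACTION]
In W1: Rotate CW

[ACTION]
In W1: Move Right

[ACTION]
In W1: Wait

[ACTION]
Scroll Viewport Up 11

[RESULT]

                                          
                                          
                                          
     ┏━━━━━━━━━━━━━━━━━━━━━━━━━┓          
     ┃ TabContainer            ┃          
     ┠─────────────────────────┨          
  ┏━━━━━━━━━━━━━━━━━━━━━━━━━━━━━━━━━━━━━━┓
  ┃ Tetris                               ┃
  ┠──────────────────────────────────────┨
  ┃          │Next:                      ┃
  ┃          │ ▒                         ┃
  ┃          │▒▒▒                        ┃
  ┃          │                           ┃
  ┃          │                           ┃


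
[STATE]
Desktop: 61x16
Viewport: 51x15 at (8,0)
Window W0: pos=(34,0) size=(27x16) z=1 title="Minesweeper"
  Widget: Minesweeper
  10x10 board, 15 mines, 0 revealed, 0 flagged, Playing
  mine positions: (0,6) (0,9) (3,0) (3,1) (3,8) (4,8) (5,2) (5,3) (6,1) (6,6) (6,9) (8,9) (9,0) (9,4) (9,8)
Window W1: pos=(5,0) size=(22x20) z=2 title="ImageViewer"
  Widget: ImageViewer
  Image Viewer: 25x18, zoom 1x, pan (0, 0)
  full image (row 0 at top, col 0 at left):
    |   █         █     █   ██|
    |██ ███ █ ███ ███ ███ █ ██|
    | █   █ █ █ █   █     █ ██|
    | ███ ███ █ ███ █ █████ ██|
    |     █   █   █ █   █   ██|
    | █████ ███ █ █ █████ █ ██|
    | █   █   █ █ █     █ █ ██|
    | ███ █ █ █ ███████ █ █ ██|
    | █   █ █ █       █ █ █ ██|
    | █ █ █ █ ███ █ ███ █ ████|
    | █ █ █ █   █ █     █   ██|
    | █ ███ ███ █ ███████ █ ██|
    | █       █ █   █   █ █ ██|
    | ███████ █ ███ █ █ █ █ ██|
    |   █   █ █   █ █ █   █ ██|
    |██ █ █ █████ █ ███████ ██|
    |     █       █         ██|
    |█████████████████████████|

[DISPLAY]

━━━━━━━━━━━━━━━━━━┓       ┏━━━━━━━━━━━━━━━━━━━━━━━━
mageViewer        ┃       ┃ Minesweeper            
──────────────────┨       ┠────────────────────────
 █         █     █┃       ┃■■■■■■■■■■              
 ███ █ ███ ███ ███┃       ┃■■■■■■■■■■              
   █ █ █ █   █    ┃       ┃■■■■■■■■■■              
██ ███ █ ███ █ ███┃       ┃■■■■■■■■■■              
   █   █   █ █   █┃       ┃■■■■■■■■■■              
████ ███ █ █ █████┃       ┃■■■■■■■■■■              
   █   █ █ █     █┃       ┃■■■■■■■■■■              
██ █ █ █ ███████ █┃       ┃■■■■■■■■■■              
   █ █ █       █ █┃       ┃■■■■■■■■■■              
 █ █ █ ███ █ ███ █┃       ┃■■■■■■■■■■              
 █ █ █   █ █     █┃       ┃                        
 ███ ███ █ ███████┃       ┃                        


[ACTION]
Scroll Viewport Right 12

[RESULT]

━━━━━━━━━━━━━━━━┓       ┏━━━━━━━━━━━━━━━━━━━━━━━━━┓
geViewer        ┃       ┃ Minesweeper             ┃
────────────────┨       ┠─────────────────────────┨
         █     █┃       ┃■■■■■■■■■■               ┃
██ █ ███ ███ ███┃       ┃■■■■■■■■■■               ┃
 █ █ █ █   █    ┃       ┃■■■■■■■■■■               ┃
 ███ █ ███ █ ███┃       ┃■■■■■■■■■■               ┃
 █   █   █ █   █┃       ┃■■■■■■■■■■               ┃
██ ███ █ █ █████┃       ┃■■■■■■■■■■               ┃
 █   █ █ █     █┃       ┃■■■■■■■■■■               ┃
 █ █ █ ███████ █┃       ┃■■■■■■■■■■               ┃
 █ █ █       █ █┃       ┃■■■■■■■■■■               ┃
 █ █ ███ █ ███ █┃       ┃■■■■■■■■■■               ┃
 █ █   █ █     █┃       ┃                         ┃
██ ███ █ ███████┃       ┃                         ┃


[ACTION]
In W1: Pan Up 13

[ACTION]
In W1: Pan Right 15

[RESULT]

━━━━━━━━━━━━━━━━┓       ┏━━━━━━━━━━━━━━━━━━━━━━━━━┓
geViewer        ┃       ┃ Minesweeper             ┃
────────────────┨       ┠─────────────────────────┨
█   ██          ┃       ┃■■■■■■■■■■               ┃
█ █ ██          ┃       ┃■■■■■■■■■■               ┃
  █ ██          ┃       ┃■■■■■■■■■■               ┃
███ ██          ┃       ┃■■■■■■■■■■               ┃
█   ██          ┃       ┃■■■■■■■■■■               ┃
█ █ ██          ┃       ┃■■■■■■■■■■               ┃
█ █ ██          ┃       ┃■■■■■■■■■■               ┃
█ █ ██          ┃       ┃■■■■■■■■■■               ┃
█ █ ██          ┃       ┃■■■■■■■■■■               ┃
█ ████          ┃       ┃■■■■■■■■■■               ┃
█   ██          ┃       ┃                         ┃
█ █ ██          ┃       ┃                         ┃
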